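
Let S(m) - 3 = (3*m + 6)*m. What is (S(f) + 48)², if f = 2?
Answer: 5625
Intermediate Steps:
S(m) = 3 + m*(6 + 3*m) (S(m) = 3 + (3*m + 6)*m = 3 + (6 + 3*m)*m = 3 + m*(6 + 3*m))
(S(f) + 48)² = ((3 + 3*2² + 6*2) + 48)² = ((3 + 3*4 + 12) + 48)² = ((3 + 12 + 12) + 48)² = (27 + 48)² = 75² = 5625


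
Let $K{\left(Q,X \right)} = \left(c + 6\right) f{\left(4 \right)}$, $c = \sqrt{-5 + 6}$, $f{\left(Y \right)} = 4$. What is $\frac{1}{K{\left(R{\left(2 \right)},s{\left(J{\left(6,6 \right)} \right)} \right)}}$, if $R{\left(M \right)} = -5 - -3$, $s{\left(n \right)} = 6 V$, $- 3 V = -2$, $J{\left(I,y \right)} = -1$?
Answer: $\frac{1}{28} \approx 0.035714$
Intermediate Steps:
$V = \frac{2}{3}$ ($V = \left(- \frac{1}{3}\right) \left(-2\right) = \frac{2}{3} \approx 0.66667$)
$s{\left(n \right)} = 4$ ($s{\left(n \right)} = 6 \cdot \frac{2}{3} = 4$)
$c = 1$ ($c = \sqrt{1} = 1$)
$R{\left(M \right)} = -2$ ($R{\left(M \right)} = -5 + 3 = -2$)
$K{\left(Q,X \right)} = 28$ ($K{\left(Q,X \right)} = \left(1 + 6\right) 4 = 7 \cdot 4 = 28$)
$\frac{1}{K{\left(R{\left(2 \right)},s{\left(J{\left(6,6 \right)} \right)} \right)}} = \frac{1}{28}$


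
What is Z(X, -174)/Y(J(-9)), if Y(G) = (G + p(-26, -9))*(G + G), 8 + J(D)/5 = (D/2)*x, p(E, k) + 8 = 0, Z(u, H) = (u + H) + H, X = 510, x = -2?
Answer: -27/5 ≈ -5.4000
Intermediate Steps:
Z(u, H) = u + 2*H (Z(u, H) = (H + u) + H = u + 2*H)
p(E, k) = -8 (p(E, k) = -8 + 0 = -8)
J(D) = -40 - 5*D (J(D) = -40 + 5*((D/2)*(-2)) = -40 + 5*(-D) = -40 - 5*D)
Y(G) = 2*G*(-8 + G) (Y(G) = (G - 8)*(G + G) = (-8 + G)*(2*G) = 2*G*(-8 + G))
Z(X, -174)/Y(J(-9)) = (510 + 2*(-174))/((2*(-40 - 5*(-9))*(-8 + (-40 - 5*(-9))))) = (510 - 348)/((2*(-40 + 45)*(-8 + (-40 + 45)))) = 162/((2*5*(-8 + 5))) = 162/((2*5*(-3))) = 162/(-30) = 162*(-1/30) = -27/5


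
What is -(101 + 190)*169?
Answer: -49179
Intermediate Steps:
-(101 + 190)*169 = -291*169 = -1*49179 = -49179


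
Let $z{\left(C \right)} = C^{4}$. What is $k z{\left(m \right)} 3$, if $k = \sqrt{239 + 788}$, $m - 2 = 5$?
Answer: $7203 \sqrt{1027} \approx 2.3083 \cdot 10^{5}$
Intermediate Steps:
$m = 7$ ($m = 2 + 5 = 7$)
$k = \sqrt{1027} \approx 32.047$
$k z{\left(m \right)} 3 = \sqrt{1027} \cdot 7^{4} \cdot 3 = \sqrt{1027} \cdot 2401 \cdot 3 = \sqrt{1027} \cdot 7203 = 7203 \sqrt{1027}$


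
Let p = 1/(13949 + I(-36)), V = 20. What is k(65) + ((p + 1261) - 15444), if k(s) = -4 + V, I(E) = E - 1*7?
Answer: -197006301/13906 ≈ -14167.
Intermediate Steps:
I(E) = -7 + E (I(E) = E - 7 = -7 + E)
k(s) = 16 (k(s) = -4 + 20 = 16)
p = 1/13906 (p = 1/(13949 + (-7 - 36)) = 1/(13949 - 43) = 1/13906 ≈ 7.1911e-5)
k(65) + ((p + 1261) - 15444) = 16 + ((1/13906 + 1261) - 15444) = 16 + (17535467/13906 - 15444) = 16 - 197228797/13906 = -197006301/13906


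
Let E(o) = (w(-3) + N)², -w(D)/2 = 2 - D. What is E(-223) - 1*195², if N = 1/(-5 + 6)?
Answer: -37944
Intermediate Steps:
w(D) = -4 + 2*D (w(D) = -2*(2 - D) = -4 + 2*D)
N = 1 (N = 1/1 = 1)
E(o) = 81 (E(o) = ((-4 + 2*(-3)) + 1)² = ((-4 - 6) + 1)² = (-10 + 1)² = (-9)² = 81)
E(-223) - 1*195² = 81 - 1*195² = 81 - 1*38025 = 81 - 38025 = -37944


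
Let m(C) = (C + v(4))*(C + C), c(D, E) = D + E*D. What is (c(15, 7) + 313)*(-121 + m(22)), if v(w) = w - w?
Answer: 366751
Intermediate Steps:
v(w) = 0
c(D, E) = D + D*E
m(C) = 2*C**2 (m(C) = (C + 0)*(C + C) = C*(2*C) = 2*C**2)
(c(15, 7) + 313)*(-121 + m(22)) = (15*(1 + 7) + 313)*(-121 + 2*22**2) = (15*8 + 313)*(-121 + 2*484) = (120 + 313)*(-121 + 968) = 433*847 = 366751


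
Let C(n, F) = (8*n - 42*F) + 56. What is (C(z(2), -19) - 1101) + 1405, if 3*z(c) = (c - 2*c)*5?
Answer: 3394/3 ≈ 1131.3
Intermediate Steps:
z(c) = -5*c/3 (z(c) = ((c - 2*c)*5)/3 = (-c*5)/3 = (-5*c)/3 = -5*c/3)
C(n, F) = 56 - 42*F + 8*n (C(n, F) = (-42*F + 8*n) + 56 = 56 - 42*F + 8*n)
(C(z(2), -19) - 1101) + 1405 = ((56 - 42*(-19) + 8*(-5/3*2)) - 1101) + 1405 = ((56 + 798 + 8*(-10/3)) - 1101) + 1405 = ((56 + 798 - 80/3) - 1101) + 1405 = (2482/3 - 1101) + 1405 = -821/3 + 1405 = 3394/3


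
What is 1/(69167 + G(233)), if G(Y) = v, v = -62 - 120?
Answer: 1/68985 ≈ 1.4496e-5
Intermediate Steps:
v = -182
G(Y) = -182
1/(69167 + G(233)) = 1/(69167 - 182) = 1/68985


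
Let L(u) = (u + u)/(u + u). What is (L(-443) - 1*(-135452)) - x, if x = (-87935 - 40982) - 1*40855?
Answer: 305225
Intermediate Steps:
L(u) = 1 (L(u) = (2*u)/((2*u)) = (2*u)*(1/(2*u)) = 1)
x = -169772 (x = -128917 - 40855 = -169772)
(L(-443) - 1*(-135452)) - x = (1 - 1*(-135452)) - 1*(-169772) = (1 + 135452) + 169772 = 135453 + 169772 = 305225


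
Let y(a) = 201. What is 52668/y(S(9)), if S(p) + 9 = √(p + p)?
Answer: 17556/67 ≈ 262.03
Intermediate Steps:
S(p) = -9 + √2*√p (S(p) = -9 + √(p + p) = -9 + √(2*p) = -9 + √2*√p)
52668/y(S(9)) = 52668/201 = 52668*(1/201) = 17556/67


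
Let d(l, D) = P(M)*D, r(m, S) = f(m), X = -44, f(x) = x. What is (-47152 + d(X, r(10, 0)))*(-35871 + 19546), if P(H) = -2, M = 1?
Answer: 770082900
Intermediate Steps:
r(m, S) = m
d(l, D) = -2*D
(-47152 + d(X, r(10, 0)))*(-35871 + 19546) = (-47152 - 2*10)*(-35871 + 19546) = (-47152 - 20)*(-16325) = -47172*(-16325) = 770082900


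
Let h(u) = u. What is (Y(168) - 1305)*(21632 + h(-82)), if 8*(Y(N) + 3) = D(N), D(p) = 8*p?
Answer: -24567000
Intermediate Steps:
Y(N) = -3 + N (Y(N) = -3 + (8*N)/8 = -3 + N)
(Y(168) - 1305)*(21632 + h(-82)) = ((-3 + 168) - 1305)*(21632 - 82) = (165 - 1305)*21550 = -1140*21550 = -24567000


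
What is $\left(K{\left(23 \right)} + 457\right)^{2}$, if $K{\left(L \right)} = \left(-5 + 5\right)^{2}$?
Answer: $208849$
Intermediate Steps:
$K{\left(L \right)} = 0$ ($K{\left(L \right)} = 0^{2} = 0$)
$\left(K{\left(23 \right)} + 457\right)^{2} = \left(0 + 457\right)^{2} = 457^{2} = 208849$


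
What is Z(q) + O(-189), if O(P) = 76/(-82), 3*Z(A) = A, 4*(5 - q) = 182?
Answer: -1183/82 ≈ -14.427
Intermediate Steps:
q = -81/2 (q = 5 - ¼*182 = 5 - 91/2 = -81/2 ≈ -40.500)
Z(A) = A/3
O(P) = -38/41 (O(P) = 76*(-1/82) = -38/41)
Z(q) + O(-189) = (⅓)*(-81/2) - 38/41 = -27/2 - 38/41 = -1183/82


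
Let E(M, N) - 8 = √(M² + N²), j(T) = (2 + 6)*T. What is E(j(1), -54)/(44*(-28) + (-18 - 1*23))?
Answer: -8/1273 - 2*√745/1273 ≈ -0.049167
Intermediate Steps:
j(T) = 8*T
E(M, N) = 8 + √(M² + N²)
E(j(1), -54)/(44*(-28) + (-18 - 1*23)) = (8 + √((8*1)² + (-54)²))/(44*(-28) + (-18 - 1*23)) = (8 + √(8² + 2916))/(-1232 + (-18 - 23)) = (8 + √(64 + 2916))/(-1232 - 41) = (8 + √2980)/(-1273) = (8 + 2*√745)*(-1/1273) = -8/1273 - 2*√745/1273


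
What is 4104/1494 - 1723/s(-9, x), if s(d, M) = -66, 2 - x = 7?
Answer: 158057/5478 ≈ 28.853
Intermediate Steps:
x = -5 (x = 2 - 1*7 = 2 - 7 = -5)
4104/1494 - 1723/s(-9, x) = 4104/1494 - 1723/(-66) = 4104*(1/1494) - 1723*(-1/66) = 228/83 + 1723/66 = 158057/5478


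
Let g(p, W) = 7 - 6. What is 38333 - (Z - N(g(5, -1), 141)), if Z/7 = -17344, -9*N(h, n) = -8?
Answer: 1437677/9 ≈ 1.5974e+5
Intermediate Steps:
g(p, W) = 1
N(h, n) = 8/9 (N(h, n) = -⅑*(-8) = 8/9)
Z = -121408 (Z = 7*(-17344) = -121408)
38333 - (Z - N(g(5, -1), 141)) = 38333 - (-121408 - 1*8/9) = 38333 - (-121408 - 8/9) = 38333 - 1*(-1092680/9) = 38333 + 1092680/9 = 1437677/9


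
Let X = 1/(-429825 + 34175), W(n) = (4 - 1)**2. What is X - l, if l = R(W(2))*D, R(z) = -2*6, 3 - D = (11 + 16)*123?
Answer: -15753200401/395650 ≈ -39816.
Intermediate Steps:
W(n) = 9 (W(n) = 3**2 = 9)
D = -3318 (D = 3 - (11 + 16)*123 = 3 - 27*123 = 3 - 1*3321 = 3 - 3321 = -3318)
X = -1/395650 (X = 1/(-395650) = -1/395650 ≈ -2.5275e-6)
R(z) = -12
l = 39816 (l = -12*(-3318) = 39816)
X - l = -1/395650 - 1*39816 = -1/395650 - 39816 = -15753200401/395650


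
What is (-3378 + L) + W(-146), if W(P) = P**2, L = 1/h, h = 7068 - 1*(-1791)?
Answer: 158912743/8859 ≈ 17938.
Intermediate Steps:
h = 8859 (h = 7068 + 1791 = 8859)
L = 1/8859 ≈ 0.00011288
(-3378 + L) + W(-146) = (-3378 + 1/8859) + (-146)**2 = -29925701/8859 + 21316 = 158912743/8859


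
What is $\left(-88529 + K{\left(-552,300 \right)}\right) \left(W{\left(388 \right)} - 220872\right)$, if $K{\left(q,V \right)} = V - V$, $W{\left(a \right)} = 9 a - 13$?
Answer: $19245584897$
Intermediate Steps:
$W{\left(a \right)} = -13 + 9 a$
$K{\left(q,V \right)} = 0$
$\left(-88529 + K{\left(-552,300 \right)}\right) \left(W{\left(388 \right)} - 220872\right) = \left(-88529 + 0\right) \left(\left(-13 + 9 \cdot 388\right) - 220872\right) = - 88529 \left(\left(-13 + 3492\right) - 220872\right) = - 88529 \left(3479 - 220872\right) = \left(-88529\right) \left(-217393\right) = 19245584897$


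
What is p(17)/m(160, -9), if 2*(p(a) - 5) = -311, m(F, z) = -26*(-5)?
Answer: -301/260 ≈ -1.1577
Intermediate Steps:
m(F, z) = 130
p(a) = -301/2 (p(a) = 5 + (1/2)*(-311) = 5 - 311/2 = -301/2)
p(17)/m(160, -9) = -301/2/130 = -301/2*1/130 = -301/260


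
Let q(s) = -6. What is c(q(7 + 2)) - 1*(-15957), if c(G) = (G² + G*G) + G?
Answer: 16023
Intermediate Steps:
c(G) = G + 2*G² (c(G) = (G² + G²) + G = 2*G² + G = G + 2*G²)
c(q(7 + 2)) - 1*(-15957) = -6*(1 + 2*(-6)) - 1*(-15957) = -6*(1 - 12) + 15957 = -6*(-11) + 15957 = 66 + 15957 = 16023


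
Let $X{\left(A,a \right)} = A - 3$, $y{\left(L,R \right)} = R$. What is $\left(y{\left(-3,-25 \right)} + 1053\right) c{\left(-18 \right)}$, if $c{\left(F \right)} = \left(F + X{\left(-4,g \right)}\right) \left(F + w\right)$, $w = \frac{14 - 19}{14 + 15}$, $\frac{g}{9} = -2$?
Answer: $\frac{13543900}{29} \approx 4.6703 \cdot 10^{5}$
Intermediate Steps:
$g = -18$ ($g = 9 \left(-2\right) = -18$)
$X{\left(A,a \right)} = -3 + A$
$w = - \frac{5}{29} \approx -0.17241$
$c{\left(F \right)} = \left(-7 + F\right) \left(- \frac{5}{29} + F\right)$ ($c{\left(F \right)} = \left(F - 7\right) \left(F - \frac{5}{29}\right) = \left(F - 7\right) \left(- \frac{5}{29} + F\right) = \left(-7 + F\right) \left(- \frac{5}{29} + F\right)$)
$\left(y{\left(-3,-25 \right)} + 1053\right) c{\left(-18 \right)} = \left(-25 + 1053\right) \left(\frac{35}{29} + \left(-18\right)^{2} - - \frac{3744}{29}\right) = 1028 \left(\frac{35}{29} + 324 + \frac{3744}{29}\right) = 1028 \cdot \frac{13175}{29} = \frac{13543900}{29}$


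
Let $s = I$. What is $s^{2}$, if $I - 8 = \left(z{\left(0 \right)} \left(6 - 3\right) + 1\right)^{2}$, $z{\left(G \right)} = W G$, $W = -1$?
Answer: $81$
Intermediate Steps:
$z{\left(G \right)} = - G$
$I = 9$ ($I = 8 + \left(\left(-1\right) 0 \left(6 - 3\right) + 1\right)^{2} = 8 + \left(0 \cdot 3 + 1\right)^{2} = 8 + \left(0 + 1\right)^{2} = 8 + 1^{2} = 8 + 1 = 9$)
$s = 9$
$s^{2} = 9^{2} = 81$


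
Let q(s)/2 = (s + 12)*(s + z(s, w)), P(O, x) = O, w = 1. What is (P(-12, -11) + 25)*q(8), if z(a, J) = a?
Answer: 8320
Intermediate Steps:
q(s) = 4*s*(12 + s) (q(s) = 2*((s + 12)*(s + s)) = 2*((12 + s)*(2*s)) = 2*(2*s*(12 + s)) = 4*s*(12 + s))
(P(-12, -11) + 25)*q(8) = (-12 + 25)*(4*8*(12 + 8)) = 13*(4*8*20) = 13*640 = 8320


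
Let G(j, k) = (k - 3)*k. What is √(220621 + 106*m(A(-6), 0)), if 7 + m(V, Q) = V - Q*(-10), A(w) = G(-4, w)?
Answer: 3*√25067 ≈ 474.98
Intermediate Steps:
G(j, k) = k*(-3 + k) (G(j, k) = (-3 + k)*k = k*(-3 + k))
A(w) = w*(-3 + w)
m(V, Q) = -7 + V + 10*Q (m(V, Q) = -7 + (V - Q*(-10)) = -7 + (V - (-10)*Q) = -7 + (V + 10*Q) = -7 + V + 10*Q)
√(220621 + 106*m(A(-6), 0)) = √(220621 + 106*(-7 - 6*(-3 - 6) + 10*0)) = √(220621 + 106*(-7 - 6*(-9) + 0)) = √(220621 + 106*(-7 + 54 + 0)) = √(220621 + 106*47) = √(220621 + 4982) = √225603 = 3*√25067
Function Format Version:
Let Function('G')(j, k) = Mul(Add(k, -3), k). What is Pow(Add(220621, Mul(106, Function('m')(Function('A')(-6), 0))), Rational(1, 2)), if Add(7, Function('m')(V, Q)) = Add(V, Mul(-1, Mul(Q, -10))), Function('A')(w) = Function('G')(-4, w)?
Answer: Mul(3, Pow(25067, Rational(1, 2))) ≈ 474.98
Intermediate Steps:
Function('G')(j, k) = Mul(k, Add(-3, k)) (Function('G')(j, k) = Mul(Add(-3, k), k) = Mul(k, Add(-3, k)))
Function('A')(w) = Mul(w, Add(-3, w))
Function('m')(V, Q) = Add(-7, V, Mul(10, Q)) (Function('m')(V, Q) = Add(-7, Add(V, Mul(-1, Mul(Q, -10)))) = Add(-7, Add(V, Mul(-1, Mul(-10, Q)))) = Add(-7, Add(V, Mul(10, Q))) = Add(-7, V, Mul(10, Q)))
Pow(Add(220621, Mul(106, Function('m')(Function('A')(-6), 0))), Rational(1, 2)) = Pow(Add(220621, Mul(106, Add(-7, Mul(-6, Add(-3, -6)), Mul(10, 0)))), Rational(1, 2)) = Pow(Add(220621, Mul(106, Add(-7, Mul(-6, -9), 0))), Rational(1, 2)) = Pow(Add(220621, Mul(106, Add(-7, 54, 0))), Rational(1, 2)) = Pow(Add(220621, Mul(106, 47)), Rational(1, 2)) = Pow(Add(220621, 4982), Rational(1, 2)) = Pow(225603, Rational(1, 2)) = Mul(3, Pow(25067, Rational(1, 2)))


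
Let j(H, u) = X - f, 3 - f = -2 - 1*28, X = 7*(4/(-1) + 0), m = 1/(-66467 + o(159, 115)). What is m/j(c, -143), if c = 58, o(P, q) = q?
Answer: 1/4047472 ≈ 2.4707e-7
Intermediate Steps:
m = -1/66352 (m = 1/(-66467 + 115) = 1/(-66352) = -1/66352 ≈ -1.5071e-5)
X = -28 (X = 7*(4*(-1) + 0) = 7*(-4 + 0) = 7*(-4) = -28)
f = 33 (f = 3 - (-2 - 1*28) = 3 - (-2 - 28) = 3 - 1*(-30) = 3 + 30 = 33)
j(H, u) = -61 (j(H, u) = -28 - 1*33 = -28 - 33 = -61)
m/j(c, -143) = -1/66352/(-61) = -1/66352*(-1/61) = 1/4047472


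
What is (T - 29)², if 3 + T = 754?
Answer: 521284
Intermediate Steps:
T = 751 (T = -3 + 754 = 751)
(T - 29)² = (751 - 29)² = 722² = 521284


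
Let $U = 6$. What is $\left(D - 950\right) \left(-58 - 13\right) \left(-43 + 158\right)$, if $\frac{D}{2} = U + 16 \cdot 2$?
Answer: $7136210$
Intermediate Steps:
$D = 76$ ($D = 2 \left(6 + 16 \cdot 2\right) = 2 \left(6 + 32\right) = 2 \cdot 38 = 76$)
$\left(D - 950\right) \left(-58 - 13\right) \left(-43 + 158\right) = \left(76 - 950\right) \left(-58 - 13\right) \left(-43 + 158\right) = \left(76 - 950\right) \left(\left(-71\right) 115\right) = \left(-874\right) \left(-8165\right) = 7136210$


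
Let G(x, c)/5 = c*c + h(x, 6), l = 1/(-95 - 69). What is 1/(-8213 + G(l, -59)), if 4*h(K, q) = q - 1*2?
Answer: 1/9197 ≈ 0.00010873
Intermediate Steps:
h(K, q) = -½ + q/4 (h(K, q) = (q - 1*2)/4 = (q - 2)/4 = (-2 + q)/4 = -½ + q/4)
l = -1/164 (l = 1/(-164) = -1/164 ≈ -0.0060976)
G(x, c) = 5 + 5*c² (G(x, c) = 5*(c*c + (-½ + (¼)*6)) = 5*(c² + (-½ + 3/2)) = 5*(c² + 1) = 5*(1 + c²) = 5 + 5*c²)
1/(-8213 + G(l, -59)) = 1/(-8213 + (5 + 5*(-59)²)) = 1/(-8213 + (5 + 5*3481)) = 1/(-8213 + (5 + 17405)) = 1/(-8213 + 17410) = 1/9197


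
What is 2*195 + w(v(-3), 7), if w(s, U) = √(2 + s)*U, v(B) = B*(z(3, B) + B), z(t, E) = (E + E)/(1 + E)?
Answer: 390 + 7*√2 ≈ 399.90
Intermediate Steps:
z(t, E) = 2*E/(1 + E) (z(t, E) = (2*E)/(1 + E) = 2*E/(1 + E))
v(B) = B*(B + 2*B/(1 + B)) (v(B) = B*(2*B/(1 + B) + B) = B*(B + 2*B/(1 + B)))
w(s, U) = U*√(2 + s)
2*195 + w(v(-3), 7) = 2*195 + 7*√(2 + (-3)²*(3 - 3)/(1 - 3)) = 390 + 7*√(2 + 9*0/(-2)) = 390 + 7*√(2 + 9*(-½)*0) = 390 + 7*√(2 + 0) = 390 + 7*√2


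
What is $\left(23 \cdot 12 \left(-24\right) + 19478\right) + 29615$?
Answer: $42469$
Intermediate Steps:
$\left(23 \cdot 12 \left(-24\right) + 19478\right) + 29615 = \left(276 \left(-24\right) + 19478\right) + 29615 = \left(-6624 + 19478\right) + 29615 = 12854 + 29615 = 42469$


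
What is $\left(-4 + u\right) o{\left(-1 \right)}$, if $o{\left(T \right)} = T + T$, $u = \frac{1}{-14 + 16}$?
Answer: $7$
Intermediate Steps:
$u = \frac{1}{2} \approx 0.5$
$o{\left(T \right)} = 2 T$
$\left(-4 + u\right) o{\left(-1 \right)} = \left(-4 + \frac{1}{2}\right) 2 \left(-1\right) = \left(- \frac{7}{2}\right) \left(-2\right) = 7$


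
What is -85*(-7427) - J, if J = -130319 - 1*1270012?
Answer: 2031626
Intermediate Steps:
J = -1400331 (J = -130319 - 1270012 = -1400331)
-85*(-7427) - J = -85*(-7427) - 1*(-1400331) = 631295 + 1400331 = 2031626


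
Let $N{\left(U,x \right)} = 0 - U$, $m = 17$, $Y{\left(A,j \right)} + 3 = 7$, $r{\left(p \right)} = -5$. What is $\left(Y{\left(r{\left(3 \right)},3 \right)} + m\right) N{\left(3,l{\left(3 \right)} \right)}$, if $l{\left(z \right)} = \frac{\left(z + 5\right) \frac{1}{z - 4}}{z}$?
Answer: $-63$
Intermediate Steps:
$l{\left(z \right)} = \frac{5 + z}{z \left(-4 + z\right)}$ ($l{\left(z \right)} = \frac{\left(5 + z\right) \frac{1}{-4 + z}}{z} = \frac{\frac{1}{-4 + z} \left(5 + z\right)}{z} = \frac{5 + z}{z \left(-4 + z\right)}$)
$Y{\left(A,j \right)} = 4$ ($Y{\left(A,j \right)} = -3 + 7 = 4$)
$N{\left(U,x \right)} = - U$
$\left(Y{\left(r{\left(3 \right)},3 \right)} + m\right) N{\left(3,l{\left(3 \right)} \right)} = \left(4 + 17\right) \left(\left(-1\right) 3\right) = 21 \left(-3\right) = -63$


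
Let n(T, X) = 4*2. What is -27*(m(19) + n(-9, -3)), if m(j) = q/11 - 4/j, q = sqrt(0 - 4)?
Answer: -3996/19 - 54*I/11 ≈ -210.32 - 4.9091*I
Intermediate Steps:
q = 2*I (q = sqrt(-4) = 2*I ≈ 2.0*I)
n(T, X) = 8
m(j) = -4/j + 2*I/11 (m(j) = (2*I)/11 - 4/j = (2*I)*(1/11) - 4/j = 2*I/11 - 4/j = -4/j + 2*I/11)
-27*(m(19) + n(-9, -3)) = -27*((-4/19 + 2*I/11) + 8) = -27*(148/19 + 2*I/11) = -3996/19 - 54*I/11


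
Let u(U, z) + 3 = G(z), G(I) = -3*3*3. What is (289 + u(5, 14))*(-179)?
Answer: -46361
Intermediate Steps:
G(I) = -27 (G(I) = -9*3 = -27)
u(U, z) = -30 (u(U, z) = -3 - 27 = -30)
(289 + u(5, 14))*(-179) = (289 - 30)*(-179) = 259*(-179) = -46361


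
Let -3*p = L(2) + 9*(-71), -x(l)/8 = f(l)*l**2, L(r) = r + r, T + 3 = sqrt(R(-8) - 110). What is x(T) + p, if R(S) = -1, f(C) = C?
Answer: -22693/3 + 672*I*sqrt(111) ≈ -7564.3 + 7080.0*I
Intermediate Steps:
T = -3 + I*sqrt(111) (T = -3 + sqrt(-1 - 110) = -3 + sqrt(-111) = -3 + I*sqrt(111) ≈ -3.0 + 10.536*I)
L(r) = 2*r
x(l) = -8*l**3 (x(l) = -8*l*l**2 = -8*l**3)
p = 635/3 (p = -(2*2 + 9*(-71))/3 = -(4 - 639)/3 = -1/3*(-635) = 635/3 ≈ 211.67)
x(T) + p = -8*(-3 + I*sqrt(111))**3 + 635/3 = 635/3 - 8*(-3 + I*sqrt(111))**3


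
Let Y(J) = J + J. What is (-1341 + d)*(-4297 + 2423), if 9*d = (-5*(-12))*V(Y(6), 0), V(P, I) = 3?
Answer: 2475554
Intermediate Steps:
Y(J) = 2*J
d = 20 (d = (-5*(-12)*3)/9 = (60*3)/9 = (⅑)*180 = 20)
(-1341 + d)*(-4297 + 2423) = (-1341 + 20)*(-4297 + 2423) = -1321*(-1874) = 2475554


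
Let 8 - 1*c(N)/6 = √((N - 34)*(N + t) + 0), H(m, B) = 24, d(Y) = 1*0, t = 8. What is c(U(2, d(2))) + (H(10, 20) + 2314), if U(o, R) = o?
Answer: 2386 - 48*I*√5 ≈ 2386.0 - 107.33*I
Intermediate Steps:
d(Y) = 0
c(N) = 48 - 6*√((-34 + N)*(8 + N)) (c(N) = 48 - 6*√((N - 34)*(N + 8) + 0) = 48 - 6*√((-34 + N)*(8 + N) + 0) = 48 - 6*√((-34 + N)*(8 + N)))
c(U(2, d(2))) + (H(10, 20) + 2314) = (48 - 6*√(-272 + 2² - 26*2)) + (24 + 2314) = (48 - 6*√(-272 + 4 - 52)) + 2338 = (48 - 48*I*√5) + 2338 = 2386 - 48*I*√5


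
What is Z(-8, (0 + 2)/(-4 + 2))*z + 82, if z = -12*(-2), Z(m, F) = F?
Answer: 58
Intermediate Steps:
z = 24
Z(-8, (0 + 2)/(-4 + 2))*z + 82 = ((0 + 2)/(-4 + 2))*24 + 82 = (2/(-2))*24 + 82 = (2*(-½))*24 + 82 = -1*24 + 82 = -24 + 82 = 58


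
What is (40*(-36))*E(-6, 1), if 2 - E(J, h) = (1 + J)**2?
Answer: 33120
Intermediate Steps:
E(J, h) = 2 - (1 + J)**2
(40*(-36))*E(-6, 1) = (40*(-36))*(2 - (1 - 6)**2) = -1440*(2 - 1*(-5)**2) = -1440*(2 - 1*25) = -1440*(2 - 25) = -1440*(-23) = 33120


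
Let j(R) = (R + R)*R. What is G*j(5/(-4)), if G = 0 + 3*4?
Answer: 75/2 ≈ 37.500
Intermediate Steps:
j(R) = 2*R**2 (j(R) = (2*R)*R = 2*R**2)
G = 12 (G = 0 + 12 = 12)
G*j(5/(-4)) = 12*(2*(5/(-4))**2) = 12*(2*(5*(-1/4))**2) = 12*(2*(-5/4)**2) = 12*(2*(25/16)) = 12*(25/8) = 75/2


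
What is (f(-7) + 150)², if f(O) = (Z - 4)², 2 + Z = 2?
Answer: 27556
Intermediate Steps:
Z = 0 (Z = -2 + 2 = 0)
f(O) = 16 (f(O) = (0 - 4)² = (-4)² = 16)
(f(-7) + 150)² = (16 + 150)² = 166² = 27556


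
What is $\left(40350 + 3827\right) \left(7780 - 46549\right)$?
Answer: $-1712698113$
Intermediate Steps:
$\left(40350 + 3827\right) \left(7780 - 46549\right) = 44177 \left(-38769\right) = -1712698113$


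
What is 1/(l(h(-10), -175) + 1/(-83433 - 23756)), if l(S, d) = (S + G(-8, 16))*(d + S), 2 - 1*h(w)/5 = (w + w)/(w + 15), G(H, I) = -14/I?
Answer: -857512/3621380373 ≈ -0.00023679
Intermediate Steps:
h(w) = 10 - 10*w/(15 + w) (h(w) = 10 - 5*(w + w)/(w + 15) = 10 - 5*2*w/(15 + w) = 10 - 10*w/(15 + w))
l(S, d) = (-7/8 + S)*(S + d) (l(S, d) = (S - 14/16)*(d + S) = (S - 14*1/16)*(S + d) = (S - 7/8)*(S + d) = (-7/8 + S)*(S + d))
1/(l(h(-10), -175) + 1/(-83433 - 23756)) = 1/(((150/(15 - 10))² - 525/(4*(15 - 10)) - 7/8*(-175) + (150/(15 - 10))*(-175)) + 1/(-83433 - 23756)) = 1/(((150/5)² - 525/(4*5) + 1225/8 + (150/5)*(-175)) + 1/(-107189)) = 1/(((150*(⅕))² - 525/(4*5) + 1225/8 + (150*(⅕))*(-175)) - 1/107189) = 1/((30² - 7/8*30 + 1225/8 + 30*(-175)) - 1/107189) = 1/((900 - 105/4 + 1225/8 - 5250) - 1/107189) = 1/(-33785/8 - 1/107189) = 1/(-3621380373/857512) = -857512/3621380373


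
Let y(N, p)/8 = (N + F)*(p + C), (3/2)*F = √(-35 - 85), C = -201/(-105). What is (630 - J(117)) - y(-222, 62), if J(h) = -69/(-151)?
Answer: 603236847/5285 - 71584*I*√30/105 ≈ 1.1414e+5 - 3734.1*I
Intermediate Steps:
J(h) = 69/151 (J(h) = -69*(-1/151) = 69/151)
C = 67/35 (C = -201*(-1/105) = 67/35 ≈ 1.9143)
F = 4*I*√30/3 (F = 2*√(-35 - 85)/3 = 2*√(-120)/3 = 2*(2*I*√30)/3 = 4*I*√30/3 ≈ 7.303*I)
y(N, p) = 8*(67/35 + p)*(N + 4*I*√30/3) (y(N, p) = 8*((N + 4*I*√30/3)*(p + 67/35)) = 8*((N + 4*I*√30/3)*(67/35 + p)) = 8*((67/35 + p)*(N + 4*I*√30/3)) = 8*(67/35 + p)*(N + 4*I*√30/3))
(630 - J(117)) - y(-222, 62) = (630 - 1*69/151) - ((536/35)*(-222) + 8*(-222)*62 + 2144*I*√30/105 + (32/3)*I*62*√30) = (630 - 69/151) - (-118992/35 - 110112 + 2144*I*√30/105 + 1984*I*√30/3) = 95061/151 - (-3972912/35 + 71584*I*√30/105) = 95061/151 + (3972912/35 - 71584*I*√30/105) = 603236847/5285 - 71584*I*√30/105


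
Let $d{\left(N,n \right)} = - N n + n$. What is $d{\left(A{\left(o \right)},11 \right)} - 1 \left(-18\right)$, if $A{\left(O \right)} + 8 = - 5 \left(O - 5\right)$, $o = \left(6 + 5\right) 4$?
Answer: $2262$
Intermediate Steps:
$o = 44$ ($o = 11 \cdot 4 = 44$)
$A{\left(O \right)} = 17 - 5 O$ ($A{\left(O \right)} = -8 - 5 \left(O - 5\right) = -8 - 5 \left(-5 + O\right) = -8 - \left(-25 + 5 O\right) = 17 - 5 O$)
$d{\left(N,n \right)} = n - N n$ ($d{\left(N,n \right)} = - N n + n = n - N n$)
$d{\left(A{\left(o \right)},11 \right)} - 1 \left(-18\right) = 11 \left(1 - \left(17 - 220\right)\right) - 1 \left(-18\right) = 11 \left(1 - \left(17 - 220\right)\right) - -18 = 11 \left(1 - -203\right) + 18 = 11 \left(1 + 203\right) + 18 = 11 \cdot 204 + 18 = 2244 + 18 = 2262$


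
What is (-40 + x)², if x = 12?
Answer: 784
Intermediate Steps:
(-40 + x)² = (-40 + 12)² = (-28)² = 784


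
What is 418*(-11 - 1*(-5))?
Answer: -2508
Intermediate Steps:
418*(-11 - 1*(-5)) = 418*(-11 + 5) = 418*(-6) = -2508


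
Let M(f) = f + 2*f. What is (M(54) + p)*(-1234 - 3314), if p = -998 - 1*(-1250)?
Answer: -1882872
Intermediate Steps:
p = 252 (p = -998 + 1250 = 252)
M(f) = 3*f
(M(54) + p)*(-1234 - 3314) = (3*54 + 252)*(-1234 - 3314) = (162 + 252)*(-4548) = 414*(-4548) = -1882872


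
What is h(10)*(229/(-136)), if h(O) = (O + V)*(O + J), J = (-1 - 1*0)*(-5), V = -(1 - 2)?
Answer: -37785/136 ≈ -277.83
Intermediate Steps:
V = 1 (V = -1*(-1) = 1)
J = 5 (J = (-1 + 0)*(-5) = -1*(-5) = 5)
h(O) = (1 + O)*(5 + O) (h(O) = (O + 1)*(O + 5) = (1 + O)*(5 + O))
h(10)*(229/(-136)) = (5 + 10² + 6*10)*(229/(-136)) = (5 + 100 + 60)*(229*(-1/136)) = 165*(-229/136) = -37785/136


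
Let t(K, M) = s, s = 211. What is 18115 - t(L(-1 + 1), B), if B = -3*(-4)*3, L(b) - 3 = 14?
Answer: 17904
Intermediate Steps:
L(b) = 17 (L(b) = 3 + 14 = 17)
B = 36 (B = 12*3 = 36)
t(K, M) = 211
18115 - t(L(-1 + 1), B) = 18115 - 1*211 = 18115 - 211 = 17904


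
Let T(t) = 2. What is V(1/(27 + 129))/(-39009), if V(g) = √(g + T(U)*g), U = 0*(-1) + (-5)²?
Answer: -√13/1014234 ≈ -3.5549e-6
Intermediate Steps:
U = 25 (U = 0 + 25 = 25)
V(g) = √3*√g (V(g) = √(g + 2*g) = √(3*g) = √3*√g)
V(1/(27 + 129))/(-39009) = (√3*√(1/(27 + 129)))/(-39009) = (√3*√(1/156))*(-1/39009) = (√3*(√39/78))*(-1/39009) = (√13/26)*(-1/39009) = -√13/1014234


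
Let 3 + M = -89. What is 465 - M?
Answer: 557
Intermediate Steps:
M = -92 (M = -3 - 89 = -92)
465 - M = 465 - 1*(-92) = 465 + 92 = 557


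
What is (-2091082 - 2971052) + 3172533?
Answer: -1889601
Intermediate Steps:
(-2091082 - 2971052) + 3172533 = -5062134 + 3172533 = -1889601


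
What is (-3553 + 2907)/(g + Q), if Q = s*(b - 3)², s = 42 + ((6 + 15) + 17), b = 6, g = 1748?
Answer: -323/1234 ≈ -0.26175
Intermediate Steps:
s = 80 (s = 42 + (21 + 17) = 42 + 38 = 80)
Q = 720 (Q = 80*(6 - 3)² = 80*3² = 80*9 = 720)
(-3553 + 2907)/(g + Q) = (-3553 + 2907)/(1748 + 720) = -646/2468 = -646*1/2468 = -323/1234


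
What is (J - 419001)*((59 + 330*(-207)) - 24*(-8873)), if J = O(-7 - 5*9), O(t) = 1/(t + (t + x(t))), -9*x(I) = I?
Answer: -53596800813993/884 ≈ -6.0630e+10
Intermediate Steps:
x(I) = -I/9
O(t) = 9/(17*t) (O(t) = 1/(t + (t - t/9)) = 1/(t + 8*t/9) = 1/(17*t/9) = 9/(17*t))
J = -9/884 (J = 9/(17*(-7 - 5*9)) = 9/(17*(-7 - 45)) = (9/17)/(-52) = (9/17)*(-1/52) = -9/884 ≈ -0.010181)
(J - 419001)*((59 + 330*(-207)) - 24*(-8873)) = (-9/884 - 419001)*((59 + 330*(-207)) - 24*(-8873)) = -370396893*((59 - 68310) + 212952)/884 = -370396893*(-68251 + 212952)/884 = -370396893/884*144701 = -53596800813993/884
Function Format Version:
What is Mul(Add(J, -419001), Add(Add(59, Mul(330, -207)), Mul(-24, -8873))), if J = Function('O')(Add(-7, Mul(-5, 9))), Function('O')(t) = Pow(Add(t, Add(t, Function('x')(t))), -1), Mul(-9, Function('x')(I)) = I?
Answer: Rational(-53596800813993, 884) ≈ -6.0630e+10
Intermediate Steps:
Function('x')(I) = Mul(Rational(-1, 9), I)
Function('O')(t) = Mul(Rational(9, 17), Pow(t, -1)) (Function('O')(t) = Pow(Add(t, Add(t, Mul(Rational(-1, 9), t))), -1) = Pow(Add(t, Mul(Rational(8, 9), t)), -1) = Pow(Mul(Rational(17, 9), t), -1) = Mul(Rational(9, 17), Pow(t, -1)))
J = Rational(-9, 884) (J = Mul(Rational(9, 17), Pow(Add(-7, Mul(-5, 9)), -1)) = Mul(Rational(9, 17), Pow(Add(-7, -45), -1)) = Mul(Rational(9, 17), Pow(-52, -1)) = Mul(Rational(9, 17), Rational(-1, 52)) = Rational(-9, 884) ≈ -0.010181)
Mul(Add(J, -419001), Add(Add(59, Mul(330, -207)), Mul(-24, -8873))) = Mul(Add(Rational(-9, 884), -419001), Add(Add(59, Mul(330, -207)), Mul(-24, -8873))) = Mul(Rational(-370396893, 884), Add(Add(59, -68310), 212952)) = Mul(Rational(-370396893, 884), Add(-68251, 212952)) = Mul(Rational(-370396893, 884), 144701) = Rational(-53596800813993, 884)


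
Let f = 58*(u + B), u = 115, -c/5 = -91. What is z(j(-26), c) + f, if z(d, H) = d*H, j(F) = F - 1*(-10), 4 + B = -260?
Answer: -15922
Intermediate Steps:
B = -264 (B = -4 - 260 = -264)
j(F) = 10 + F (j(F) = F + 10 = 10 + F)
c = 455 (c = -5*(-91) = 455)
z(d, H) = H*d
f = -8642 (f = 58*(115 - 264) = 58*(-149) = -8642)
z(j(-26), c) + f = 455*(10 - 26) - 8642 = 455*(-16) - 8642 = -7280 - 8642 = -15922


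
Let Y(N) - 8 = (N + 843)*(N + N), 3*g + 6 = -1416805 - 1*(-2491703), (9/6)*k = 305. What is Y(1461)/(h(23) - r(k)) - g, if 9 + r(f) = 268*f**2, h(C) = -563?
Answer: -53598390560552/149591679 ≈ -3.5830e+5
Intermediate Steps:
k = 610/3 (k = (2/3)*305 = 610/3 ≈ 203.33)
r(f) = -9 + 268*f**2
g = 1074892/3 (g = -2 + (-1416805 - 1*(-2491703))/3 = -2 + (-1416805 + 2491703)/3 = -2 + (1/3)*1074898 = -2 + 1074898/3 = 1074892/3 ≈ 3.5830e+5)
Y(N) = 8 + 2*N*(843 + N) (Y(N) = 8 + (N + 843)*(N + N) = 8 + (843 + N)*(2*N) = 8 + 2*N*(843 + N))
Y(1461)/(h(23) - r(k)) - g = (8 + 2*1461**2 + 1686*1461)/(-563 - (-9 + 268*(610/3)**2)) - 1*1074892/3 = (8 + 2*2134521 + 2463246)/(-563 - (-9 + 268*(372100/9))) - 1074892/3 = (8 + 4269042 + 2463246)/(-563 - (-9 + 99722800/9)) - 1074892/3 = 6732296/(-563 - 1*99722719/9) - 1074892/3 = 6732296/(-563 - 99722719/9) - 1074892/3 = 6732296/(-99727786/9) - 1074892/3 = 6732296*(-9/99727786) - 1074892/3 = -30295332/49863893 - 1074892/3 = -53598390560552/149591679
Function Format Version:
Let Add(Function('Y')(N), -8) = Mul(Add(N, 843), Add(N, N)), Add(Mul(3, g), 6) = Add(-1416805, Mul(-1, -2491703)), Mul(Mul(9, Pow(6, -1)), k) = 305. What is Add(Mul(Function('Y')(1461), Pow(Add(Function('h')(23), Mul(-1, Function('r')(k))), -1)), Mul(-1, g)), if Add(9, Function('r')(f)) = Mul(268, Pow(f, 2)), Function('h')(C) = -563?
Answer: Rational(-53598390560552, 149591679) ≈ -3.5830e+5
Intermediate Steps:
k = Rational(610, 3) (k = Mul(Rational(2, 3), 305) = Rational(610, 3) ≈ 203.33)
Function('r')(f) = Add(-9, Mul(268, Pow(f, 2)))
g = Rational(1074892, 3) (g = Add(-2, Mul(Rational(1, 3), Add(-1416805, Mul(-1, -2491703)))) = Add(-2, Mul(Rational(1, 3), Add(-1416805, 2491703))) = Add(-2, Mul(Rational(1, 3), 1074898)) = Add(-2, Rational(1074898, 3)) = Rational(1074892, 3) ≈ 3.5830e+5)
Function('Y')(N) = Add(8, Mul(2, N, Add(843, N))) (Function('Y')(N) = Add(8, Mul(Add(N, 843), Add(N, N))) = Add(8, Mul(Add(843, N), Mul(2, N))) = Add(8, Mul(2, N, Add(843, N))))
Add(Mul(Function('Y')(1461), Pow(Add(Function('h')(23), Mul(-1, Function('r')(k))), -1)), Mul(-1, g)) = Add(Mul(Add(8, Mul(2, Pow(1461, 2)), Mul(1686, 1461)), Pow(Add(-563, Mul(-1, Add(-9, Mul(268, Pow(Rational(610, 3), 2))))), -1)), Mul(-1, Rational(1074892, 3))) = Add(Mul(Add(8, Mul(2, 2134521), 2463246), Pow(Add(-563, Mul(-1, Add(-9, Mul(268, Rational(372100, 9))))), -1)), Rational(-1074892, 3)) = Add(Mul(Add(8, 4269042, 2463246), Pow(Add(-563, Mul(-1, Add(-9, Rational(99722800, 9)))), -1)), Rational(-1074892, 3)) = Add(Mul(6732296, Pow(Add(-563, Mul(-1, Rational(99722719, 9))), -1)), Rational(-1074892, 3)) = Add(Mul(6732296, Pow(Add(-563, Rational(-99722719, 9)), -1)), Rational(-1074892, 3)) = Add(Mul(6732296, Pow(Rational(-99727786, 9), -1)), Rational(-1074892, 3)) = Add(Mul(6732296, Rational(-9, 99727786)), Rational(-1074892, 3)) = Add(Rational(-30295332, 49863893), Rational(-1074892, 3)) = Rational(-53598390560552, 149591679)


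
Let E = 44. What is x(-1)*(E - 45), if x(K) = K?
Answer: 1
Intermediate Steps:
x(-1)*(E - 45) = -(44 - 45) = -1*(-1) = 1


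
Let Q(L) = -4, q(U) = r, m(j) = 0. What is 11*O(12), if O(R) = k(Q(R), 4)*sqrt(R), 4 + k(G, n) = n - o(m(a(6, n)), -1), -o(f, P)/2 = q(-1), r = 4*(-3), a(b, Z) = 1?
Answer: -528*sqrt(3) ≈ -914.52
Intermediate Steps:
r = -12
q(U) = -12
o(f, P) = 24 (o(f, P) = -2*(-12) = 24)
k(G, n) = -28 + n (k(G, n) = -4 + (n - 1*24) = -4 + (n - 24) = -4 + (-24 + n) = -28 + n)
O(R) = -24*sqrt(R) (O(R) = (-28 + 4)*sqrt(R) = -24*sqrt(R))
11*O(12) = 11*(-48*sqrt(3)) = -528*sqrt(3)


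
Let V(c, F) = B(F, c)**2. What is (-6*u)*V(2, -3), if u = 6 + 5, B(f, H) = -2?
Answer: -264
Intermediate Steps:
u = 11
V(c, F) = 4 (V(c, F) = (-2)**2 = 4)
(-6*u)*V(2, -3) = -6*11*4 = -66*4 = -264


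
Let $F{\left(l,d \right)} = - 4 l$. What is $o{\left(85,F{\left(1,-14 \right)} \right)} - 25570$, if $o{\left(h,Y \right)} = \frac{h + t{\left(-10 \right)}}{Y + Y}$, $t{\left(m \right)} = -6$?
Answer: $- \frac{204639}{8} \approx -25580.0$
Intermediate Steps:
$o{\left(h,Y \right)} = \frac{-6 + h}{2 Y}$ ($o{\left(h,Y \right)} = \frac{h - 6}{Y + Y} = \frac{-6 + h}{2 Y}$)
$o{\left(85,F{\left(1,-14 \right)} \right)} - 25570 = \frac{-6 + 85}{2 \left(\left(-4\right) 1\right)} - 25570 = \frac{1}{2} \frac{1}{-4} \cdot 79 - 25570 = \frac{1}{2} \left(- \frac{1}{4}\right) 79 - 25570 = - \frac{79}{8} - 25570 = - \frac{204639}{8}$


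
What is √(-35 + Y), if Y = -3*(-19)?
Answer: √22 ≈ 4.6904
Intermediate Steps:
Y = 57
√(-35 + Y) = √(-35 + 57) = √22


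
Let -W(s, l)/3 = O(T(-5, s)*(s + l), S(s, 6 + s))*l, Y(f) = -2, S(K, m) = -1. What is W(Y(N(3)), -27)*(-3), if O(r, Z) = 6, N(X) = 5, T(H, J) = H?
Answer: -1458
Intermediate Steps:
W(s, l) = -18*l
W(Y(N(3)), -27)*(-3) = -18*(-27)*(-3) = 486*(-3) = -1458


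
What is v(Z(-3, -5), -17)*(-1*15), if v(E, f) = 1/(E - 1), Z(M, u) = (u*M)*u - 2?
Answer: 5/26 ≈ 0.19231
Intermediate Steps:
Z(M, u) = -2 + M*u**2 (Z(M, u) = (M*u)*u - 2 = M*u**2 - 2 = -2 + M*u**2)
v(E, f) = 1/(-1 + E)
v(Z(-3, -5), -17)*(-1*15) = (-1*15)/(-1 + (-2 - 3*(-5)**2)) = -15/(-1 + (-2 - 3*25)) = -15/(-1 + (-2 - 75)) = -15/(-1 - 77) = -15/(-78) = -1/78*(-15) = 5/26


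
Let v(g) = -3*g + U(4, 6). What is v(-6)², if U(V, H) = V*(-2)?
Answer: 100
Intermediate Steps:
U(V, H) = -2*V
v(g) = -8 - 3*g (v(g) = -3*g - 2*4 = -3*g - 8 = -8 - 3*g)
v(-6)² = (-8 - 3*(-6))² = (-8 + 18)² = 10² = 100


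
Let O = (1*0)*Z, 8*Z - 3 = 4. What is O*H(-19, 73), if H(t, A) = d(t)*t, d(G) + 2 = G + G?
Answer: 0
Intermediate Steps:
Z = 7/8 (Z = 3/8 + (⅛)*4 = 3/8 + ½ = 7/8 ≈ 0.87500)
O = 0 (O = (1*0)*(7/8) = 0*(7/8) = 0)
d(G) = -2 + 2*G (d(G) = -2 + (G + G) = -2 + 2*G)
H(t, A) = t*(-2 + 2*t) (H(t, A) = (-2 + 2*t)*t = t*(-2 + 2*t))
O*H(-19, 73) = 0*(2*(-19)*(-1 - 19)) = 0*(2*(-19)*(-20)) = 0*760 = 0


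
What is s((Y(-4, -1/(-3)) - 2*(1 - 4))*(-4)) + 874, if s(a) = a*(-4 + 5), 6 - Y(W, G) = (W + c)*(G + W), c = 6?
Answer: 2390/3 ≈ 796.67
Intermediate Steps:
Y(W, G) = 6 - (6 + W)*(G + W) (Y(W, G) = 6 - (W + 6)*(G + W) = 6 - (6 + W)*(G + W))
s(a) = a (s(a) = a*1 = a)
s((Y(-4, -1/(-3)) - 2*(1 - 4))*(-4)) + 874 = ((6 - 1*(-4)**2 - (-6)/(-3) - 6*(-4) - 1*(-1/(-3))*(-4)) - 2*(1 - 4))*(-4) + 874 = ((6 - 1*16 - (-6)*(-1)/3 + 24 - 1*(-1*(-1/3))*(-4)) - 2*(-3))*(-4) + 874 = ((6 - 16 - 6*1/3 + 24 - 1*1/3*(-4)) + 6)*(-4) + 874 = ((6 - 16 - 2 + 24 + 4/3) + 6)*(-4) + 874 = (40/3 + 6)*(-4) + 874 = (58/3)*(-4) + 874 = -232/3 + 874 = 2390/3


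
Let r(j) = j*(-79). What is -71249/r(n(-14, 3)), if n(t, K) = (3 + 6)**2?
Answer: 71249/6399 ≈ 11.134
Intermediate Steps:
n(t, K) = 81 (n(t, K) = 9**2 = 81)
r(j) = -79*j
-71249/r(n(-14, 3)) = -71249/((-79*81)) = -71249/(-6399) = -71249*(-1/6399) = 71249/6399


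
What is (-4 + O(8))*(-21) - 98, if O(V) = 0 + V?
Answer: -182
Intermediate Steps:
O(V) = V
(-4 + O(8))*(-21) - 98 = (-4 + 8)*(-21) - 98 = 4*(-21) - 98 = -84 - 98 = -182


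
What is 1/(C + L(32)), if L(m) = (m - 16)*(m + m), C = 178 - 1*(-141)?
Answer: 1/1343 ≈ 0.00074460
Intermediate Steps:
C = 319 (C = 178 + 141 = 319)
L(m) = 2*m*(-16 + m) (L(m) = (-16 + m)*(2*m) = 2*m*(-16 + m))
1/(C + L(32)) = 1/(319 + 2*32*(-16 + 32)) = 1/(319 + 2*32*16) = 1/(319 + 1024) = 1/1343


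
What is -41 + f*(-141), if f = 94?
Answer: -13295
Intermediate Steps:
-41 + f*(-141) = -41 + 94*(-141) = -41 - 13254 = -13295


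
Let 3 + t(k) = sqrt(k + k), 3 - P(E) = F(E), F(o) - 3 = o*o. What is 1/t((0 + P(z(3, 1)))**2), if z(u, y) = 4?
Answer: 3/503 + 16*sqrt(2)/503 ≈ 0.050949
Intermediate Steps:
F(o) = 3 + o**2 (F(o) = 3 + o*o = 3 + o**2)
P(E) = -E**2 (P(E) = 3 - (3 + E**2) = 3 + (-3 - E**2) = -E**2)
t(k) = -3 + sqrt(2)*sqrt(k) (t(k) = -3 + sqrt(k + k) = -3 + sqrt(2*k) = -3 + sqrt(2)*sqrt(k))
1/t((0 + P(z(3, 1)))**2) = 1/(-3 + sqrt(2)*sqrt((0 - 1*4**2)**2)) = 1/(-3 + sqrt(2)*sqrt((0 - 1*16)**2)) = 1/(-3 + sqrt(2)*sqrt((0 - 16)**2)) = 1/(-3 + sqrt(2)*sqrt((-16)**2)) = 1/(-3 + sqrt(2)*sqrt(256)) = 1/(-3 + sqrt(2)*16) = 1/(-3 + 16*sqrt(2))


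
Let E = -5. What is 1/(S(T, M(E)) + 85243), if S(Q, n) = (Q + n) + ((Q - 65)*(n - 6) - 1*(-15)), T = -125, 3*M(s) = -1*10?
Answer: 1/86903 ≈ 1.1507e-5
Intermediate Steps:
M(s) = -10/3 (M(s) = (-1*10)/3 = (⅓)*(-10) = -10/3)
S(Q, n) = 15 + Q + n + (-65 + Q)*(-6 + n) (S(Q, n) = (Q + n) + ((-65 + Q)*(-6 + n) + 15) = (Q + n) + (15 + (-65 + Q)*(-6 + n)) = 15 + Q + n + (-65 + Q)*(-6 + n))
1/(S(T, M(E)) + 85243) = 1/((405 - 64*(-10/3) - 5*(-125) - 125*(-10/3)) + 85243) = 1/((405 + 640/3 + 625 + 1250/3) + 85243) = 1/(1660 + 85243) = 1/86903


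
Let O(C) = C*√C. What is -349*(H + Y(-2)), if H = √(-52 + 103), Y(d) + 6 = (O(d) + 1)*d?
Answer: 2792 - 349*√51 - 1396*I*√2 ≈ 299.64 - 1974.2*I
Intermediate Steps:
O(C) = C^(3/2)
Y(d) = -6 + d*(1 + d^(3/2)) (Y(d) = -6 + (d^(3/2) + 1)*d = -6 + (1 + d^(3/2))*d = -6 + d*(1 + d^(3/2)))
H = √51 ≈ 7.1414
-349*(H + Y(-2)) = -349*(√51 + (-6 - 2 + (-2)^(5/2))) = -349*(√51 + (-6 - 2 + 4*I*√2)) = -349*(√51 + (-8 + 4*I*√2)) = -349*(-8 + √51 + 4*I*√2) = 2792 - 349*√51 - 1396*I*√2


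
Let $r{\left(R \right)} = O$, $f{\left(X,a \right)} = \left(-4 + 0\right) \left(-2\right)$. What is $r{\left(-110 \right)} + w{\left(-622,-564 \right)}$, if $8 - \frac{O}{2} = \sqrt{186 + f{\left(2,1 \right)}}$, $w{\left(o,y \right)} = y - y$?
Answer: $16 - 2 \sqrt{194} \approx -11.857$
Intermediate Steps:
$w{\left(o,y \right)} = 0$
$f{\left(X,a \right)} = 8$ ($f{\left(X,a \right)} = \left(-4\right) \left(-2\right) = 8$)
$O = 16 - 2 \sqrt{194}$ ($O = 16 - 2 \sqrt{186 + 8} = 16 - 2 \sqrt{194} \approx -11.857$)
$r{\left(R \right)} = 16 - 2 \sqrt{194}$
$r{\left(-110 \right)} + w{\left(-622,-564 \right)} = \left(16 - 2 \sqrt{194}\right) + 0 = 16 - 2 \sqrt{194}$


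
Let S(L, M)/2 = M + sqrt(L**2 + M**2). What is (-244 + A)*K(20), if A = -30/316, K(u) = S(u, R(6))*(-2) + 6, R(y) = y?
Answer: 347103/79 + 154268*sqrt(109)/79 ≈ 24781.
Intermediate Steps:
S(L, M) = 2*M + 2*sqrt(L**2 + M**2) (S(L, M) = 2*(M + sqrt(L**2 + M**2)) = 2*M + 2*sqrt(L**2 + M**2))
K(u) = -18 - 4*sqrt(36 + u**2) (K(u) = (2*6 + 2*sqrt(u**2 + 6**2))*(-2) + 6 = (12 + 2*sqrt(u**2 + 36))*(-2) + 6 = (12 + 2*sqrt(36 + u**2))*(-2) + 6 = (-24 - 4*sqrt(36 + u**2)) + 6 = -18 - 4*sqrt(36 + u**2))
A = -15/158 (A = -30*1/316 = -15/158 ≈ -0.094937)
(-244 + A)*K(20) = (-244 - 15/158)*(-18 - 4*sqrt(36 + 20**2)) = -38567*(-18 - 4*sqrt(36 + 400))/158 = -38567*(-18 - 8*sqrt(109))/158 = 347103/79 + 154268*sqrt(109)/79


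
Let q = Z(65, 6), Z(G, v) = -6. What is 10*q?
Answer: -60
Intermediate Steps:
q = -6
10*q = 10*(-6) = -60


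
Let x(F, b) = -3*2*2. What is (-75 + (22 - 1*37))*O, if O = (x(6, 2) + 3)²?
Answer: -7290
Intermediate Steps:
x(F, b) = -12 (x(F, b) = -6*2 = -12)
O = 81 (O = (-12 + 3)² = (-9)² = 81)
(-75 + (22 - 1*37))*O = (-75 + (22 - 1*37))*81 = (-75 + (22 - 37))*81 = (-75 - 15)*81 = -90*81 = -7290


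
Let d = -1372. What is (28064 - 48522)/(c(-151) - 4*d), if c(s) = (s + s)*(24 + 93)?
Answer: 10229/14923 ≈ 0.68545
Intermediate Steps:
c(s) = 234*s (c(s) = (2*s)*117 = 234*s)
(28064 - 48522)/(c(-151) - 4*d) = (28064 - 48522)/(234*(-151) - 4*(-1372)) = -20458/(-35334 + 5488) = -20458/(-29846) = -20458*(-1/29846) = 10229/14923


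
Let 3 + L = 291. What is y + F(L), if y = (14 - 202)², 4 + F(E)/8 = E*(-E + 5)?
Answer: -616720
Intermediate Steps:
L = 288 (L = -3 + 291 = 288)
F(E) = -32 + 8*E*(5 - E) (F(E) = -32 + 8*(E*(-E + 5)) = -32 + 8*(E*(5 - E)) = -32 + 8*E*(5 - E))
y = 35344 (y = (-188)² = 35344)
y + F(L) = 35344 + (-32 - 8*288² + 40*288) = 35344 + (-32 - 8*82944 + 11520) = 35344 + (-32 - 663552 + 11520) = 35344 - 652064 = -616720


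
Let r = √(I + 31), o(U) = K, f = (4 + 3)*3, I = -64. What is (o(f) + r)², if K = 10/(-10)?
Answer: (1 - I*√33)² ≈ -32.0 - 11.489*I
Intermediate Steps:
K = -1 (K = 10*(-⅒) = -1)
f = 21 (f = 7*3 = 21)
o(U) = -1
r = I*√33 (r = √(-64 + 31) = √(-33) = I*√33 ≈ 5.7446*I)
(o(f) + r)² = (-1 + I*√33)²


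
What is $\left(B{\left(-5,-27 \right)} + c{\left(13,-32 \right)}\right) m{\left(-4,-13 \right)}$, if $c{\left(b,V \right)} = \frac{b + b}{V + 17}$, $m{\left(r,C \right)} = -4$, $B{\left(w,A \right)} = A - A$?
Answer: $\frac{104}{15} \approx 6.9333$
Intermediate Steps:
$B{\left(w,A \right)} = 0$
$c{\left(b,V \right)} = \frac{2 b}{17 + V}$
$\left(B{\left(-5,-27 \right)} + c{\left(13,-32 \right)}\right) m{\left(-4,-13 \right)} = \left(0 + 2 \cdot 13 \frac{1}{17 - 32}\right) \left(-4\right) = \left(0 + 2 \cdot 13 \frac{1}{-15}\right) \left(-4\right) = \left(0 + 2 \cdot 13 \left(- \frac{1}{15}\right)\right) \left(-4\right) = \left(0 - \frac{26}{15}\right) \left(-4\right) = \left(- \frac{26}{15}\right) \left(-4\right) = \frac{104}{15}$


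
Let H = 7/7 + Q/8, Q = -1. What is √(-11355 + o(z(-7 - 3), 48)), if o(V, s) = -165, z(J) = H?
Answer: 48*I*√5 ≈ 107.33*I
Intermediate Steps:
H = 7/8 (H = 7/7 - 1/8 = 7*(⅐) - 1*⅛ = 1 - ⅛ = 7/8 ≈ 0.87500)
z(J) = 7/8
√(-11355 + o(z(-7 - 3), 48)) = √(-11355 - 165) = √(-11520) = 48*I*√5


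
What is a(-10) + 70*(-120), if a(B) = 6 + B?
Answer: -8404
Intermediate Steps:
a(-10) + 70*(-120) = (6 - 10) + 70*(-120) = -4 - 8400 = -8404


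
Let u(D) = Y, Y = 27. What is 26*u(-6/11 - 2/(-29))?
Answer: 702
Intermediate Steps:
u(D) = 27
26*u(-6/11 - 2/(-29)) = 26*27 = 702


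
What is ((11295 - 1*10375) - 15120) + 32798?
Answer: 18598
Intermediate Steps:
((11295 - 1*10375) - 15120) + 32798 = ((11295 - 10375) - 15120) + 32798 = (920 - 15120) + 32798 = -14200 + 32798 = 18598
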